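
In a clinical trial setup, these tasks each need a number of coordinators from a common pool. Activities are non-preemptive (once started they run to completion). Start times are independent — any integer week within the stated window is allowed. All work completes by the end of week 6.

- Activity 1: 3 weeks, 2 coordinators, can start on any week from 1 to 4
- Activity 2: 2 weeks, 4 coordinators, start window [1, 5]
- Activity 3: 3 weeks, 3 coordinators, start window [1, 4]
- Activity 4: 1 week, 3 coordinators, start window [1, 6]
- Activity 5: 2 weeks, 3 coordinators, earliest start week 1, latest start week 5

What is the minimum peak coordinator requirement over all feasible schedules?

Early-start (Activity 1@1, Activity 2@1, Activity 3@1, Activity 4@1, Activity 5@1) gives peak 15: w1:15  w2:12  w3:5  w4:0  w5:0  w6:0.
Shift Activity 3→3, Activity 4→4, Activity 5→5.
Schedule Activity 1@1, Activity 2@1, Activity 3@3, Activity 4@4, Activity 5@5: w1:6  w2:6  w3:5  w4:6  w5:6  w6:3 — peak 6.
Total coordinator-weeks = 32 over 6 weeks ⇒ peak ≥ ⌈32/6⌉ = 6, so 6 is optimal.

6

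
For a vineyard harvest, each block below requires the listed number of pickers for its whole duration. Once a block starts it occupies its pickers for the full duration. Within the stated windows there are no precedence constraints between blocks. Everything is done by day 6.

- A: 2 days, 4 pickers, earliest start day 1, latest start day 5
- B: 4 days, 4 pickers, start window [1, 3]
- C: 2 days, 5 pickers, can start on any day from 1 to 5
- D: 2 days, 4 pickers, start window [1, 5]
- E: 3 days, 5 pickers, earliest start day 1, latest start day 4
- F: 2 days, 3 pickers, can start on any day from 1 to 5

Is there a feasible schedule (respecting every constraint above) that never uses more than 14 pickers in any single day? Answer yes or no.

yes

Schedule A@1, B@1, C@5, D@1, E@3, F@3: d1:12  d2:12  d3:12  d4:12  d5:10  d6:5 — peak 12 ≤ 14.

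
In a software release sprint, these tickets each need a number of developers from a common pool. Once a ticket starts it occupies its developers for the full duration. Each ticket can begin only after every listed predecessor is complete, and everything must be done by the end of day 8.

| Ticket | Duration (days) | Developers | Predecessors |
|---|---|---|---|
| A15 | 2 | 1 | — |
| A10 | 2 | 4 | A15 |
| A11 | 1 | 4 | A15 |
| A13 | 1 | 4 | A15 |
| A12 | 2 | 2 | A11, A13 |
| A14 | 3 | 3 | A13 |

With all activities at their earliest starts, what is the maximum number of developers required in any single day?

12

Early-start schedule: A15@1, A10@3, A11@3, A13@3, A12@4, A14@4.
Load per day: day 1: 1, day 2: 1, day 3: 12, day 4: 9, day 5: 5, day 6: 3, day 7: 0, day 8: 0.
Peak is 12.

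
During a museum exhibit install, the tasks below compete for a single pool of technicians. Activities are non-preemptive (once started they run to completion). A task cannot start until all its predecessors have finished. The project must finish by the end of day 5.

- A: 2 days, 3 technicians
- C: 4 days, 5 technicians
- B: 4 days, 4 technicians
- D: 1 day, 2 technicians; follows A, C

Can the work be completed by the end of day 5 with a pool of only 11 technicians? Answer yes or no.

The minimum achievable peak is 12; 11 < 12, so no feasible schedule stays within the cap.

no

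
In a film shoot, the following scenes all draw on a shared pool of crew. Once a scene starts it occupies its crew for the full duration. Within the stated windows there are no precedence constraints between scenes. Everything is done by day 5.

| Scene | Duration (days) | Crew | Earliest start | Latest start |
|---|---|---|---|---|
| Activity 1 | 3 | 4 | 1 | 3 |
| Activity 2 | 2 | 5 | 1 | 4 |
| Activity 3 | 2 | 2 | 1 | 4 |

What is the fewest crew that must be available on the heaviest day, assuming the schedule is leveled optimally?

Early-start (Activity 1@1, Activity 2@1, Activity 3@1) gives peak 11: d1:11  d2:11  d3:4  d4:0  d5:0.
Shift Activity 2→4.
Schedule Activity 1@1, Activity 2@4, Activity 3@1: d1:6  d2:6  d3:4  d4:5  d5:5 — peak 6.
Total crew member-days = 26 over 5 days ⇒ peak ≥ ⌈26/5⌉ = 6, so 6 is optimal.

6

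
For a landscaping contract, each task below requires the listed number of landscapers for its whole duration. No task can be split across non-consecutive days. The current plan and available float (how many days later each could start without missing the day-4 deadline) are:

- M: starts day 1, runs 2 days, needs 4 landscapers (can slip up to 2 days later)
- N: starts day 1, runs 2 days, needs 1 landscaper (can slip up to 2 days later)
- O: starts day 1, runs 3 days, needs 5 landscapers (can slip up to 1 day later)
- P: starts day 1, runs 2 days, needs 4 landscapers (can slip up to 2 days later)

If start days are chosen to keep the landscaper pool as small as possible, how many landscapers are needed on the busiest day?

10

Early-start (M@1, N@1, O@1, P@1) gives peak 14: d1:14  d2:14  d3:5  d4:0.
Shift P→3.
Schedule M@1, N@1, O@1, P@3: d1:10  d2:10  d3:9  d4:4 — peak 10.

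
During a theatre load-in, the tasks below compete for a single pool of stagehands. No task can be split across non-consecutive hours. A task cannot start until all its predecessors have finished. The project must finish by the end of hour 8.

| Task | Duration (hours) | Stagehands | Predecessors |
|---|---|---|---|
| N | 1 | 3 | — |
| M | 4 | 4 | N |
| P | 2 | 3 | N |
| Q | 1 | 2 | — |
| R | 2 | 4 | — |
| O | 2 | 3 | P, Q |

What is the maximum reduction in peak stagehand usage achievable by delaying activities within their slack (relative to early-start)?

Early-start peak: h1:9  h2:11  h3:7  h4:7  h5:7  h6:0  h7:0  h8:0 ⇒ 11.
Leveled (N@1, M@2, P@2, Q@1, R@6, O@4): h1:5  h2:7  h3:7  h4:7  h5:7  h6:4  h7:4  h8:0 ⇒ 7.
Reduction 11 − 7 = 4.

4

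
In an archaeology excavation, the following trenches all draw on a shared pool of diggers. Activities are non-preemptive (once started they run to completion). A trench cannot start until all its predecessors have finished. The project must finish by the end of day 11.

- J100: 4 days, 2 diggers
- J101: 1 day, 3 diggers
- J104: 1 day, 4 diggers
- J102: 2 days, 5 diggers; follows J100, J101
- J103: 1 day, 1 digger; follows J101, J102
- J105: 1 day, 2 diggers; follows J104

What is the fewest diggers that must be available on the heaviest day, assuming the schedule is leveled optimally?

5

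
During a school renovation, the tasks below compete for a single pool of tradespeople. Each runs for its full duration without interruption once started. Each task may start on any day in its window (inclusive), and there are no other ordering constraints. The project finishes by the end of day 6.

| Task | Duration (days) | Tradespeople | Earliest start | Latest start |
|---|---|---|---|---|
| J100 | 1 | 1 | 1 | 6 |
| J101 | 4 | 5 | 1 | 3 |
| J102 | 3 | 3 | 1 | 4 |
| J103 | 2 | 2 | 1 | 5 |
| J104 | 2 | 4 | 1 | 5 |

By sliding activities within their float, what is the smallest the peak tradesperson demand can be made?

Early-start (J100@1, J101@1, J102@1, J103@1, J104@1) gives peak 15: d1:15  d2:14  d3:8  d4:5  d5:0  d6:0.
Shift J102→2, J103→5, J104→5.
Schedule J100@1, J101@1, J102@2, J103@5, J104@5: d1:6  d2:8  d3:8  d4:8  d5:6  d6:6 — peak 8.

8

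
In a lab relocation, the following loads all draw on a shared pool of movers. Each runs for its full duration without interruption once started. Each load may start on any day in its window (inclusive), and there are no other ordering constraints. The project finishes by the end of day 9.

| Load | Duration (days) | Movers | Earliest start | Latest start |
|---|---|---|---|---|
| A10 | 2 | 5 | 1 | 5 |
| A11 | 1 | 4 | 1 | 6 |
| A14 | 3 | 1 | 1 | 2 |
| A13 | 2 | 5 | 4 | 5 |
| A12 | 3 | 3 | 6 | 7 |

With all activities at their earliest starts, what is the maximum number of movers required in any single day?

Early-start schedule: A10@1, A11@1, A14@1, A13@4, A12@6.
Load per day: day 1: 10, day 2: 6, day 3: 1, day 4: 5, day 5: 5, day 6: 3, day 7: 3, day 8: 3, day 9: 0.
Peak is 10.

10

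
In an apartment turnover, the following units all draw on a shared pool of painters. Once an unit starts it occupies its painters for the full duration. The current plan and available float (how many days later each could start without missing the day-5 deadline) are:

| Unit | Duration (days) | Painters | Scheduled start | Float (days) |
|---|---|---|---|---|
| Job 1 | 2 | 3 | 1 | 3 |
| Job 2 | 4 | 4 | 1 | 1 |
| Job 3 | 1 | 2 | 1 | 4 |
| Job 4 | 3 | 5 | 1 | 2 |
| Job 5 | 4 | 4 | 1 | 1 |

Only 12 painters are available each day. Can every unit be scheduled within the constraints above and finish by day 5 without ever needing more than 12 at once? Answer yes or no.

The minimum achievable peak is 13; 12 < 13, so no feasible schedule stays within the cap.

no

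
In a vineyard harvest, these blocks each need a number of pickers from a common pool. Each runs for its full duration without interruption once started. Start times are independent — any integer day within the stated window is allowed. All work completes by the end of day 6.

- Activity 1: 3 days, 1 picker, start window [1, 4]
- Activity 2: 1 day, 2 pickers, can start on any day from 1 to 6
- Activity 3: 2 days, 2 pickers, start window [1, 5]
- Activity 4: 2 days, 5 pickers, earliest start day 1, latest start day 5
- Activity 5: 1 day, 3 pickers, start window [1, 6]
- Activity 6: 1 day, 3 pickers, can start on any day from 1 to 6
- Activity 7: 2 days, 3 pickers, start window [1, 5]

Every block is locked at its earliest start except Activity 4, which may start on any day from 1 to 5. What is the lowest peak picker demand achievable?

14

Activity 4@1: d1:19  d2:11  d3:1  d4:0  d5:0  d6:0 → peak 19
Activity 4@2: d1:14  d2:11  d3:6  d4:0  d5:0  d6:0 → peak 14
Activity 4@3: d1:14  d2:6  d3:6  d4:5  d5:0  d6:0 → peak 14
Activity 4@4: d1:14  d2:6  d3:1  d4:5  d5:5  d6:0 → peak 14
Activity 4@5: d1:14  d2:6  d3:1  d4:0  d5:5  d6:5 → peak 14
Best is Activity 4@2, peak 14.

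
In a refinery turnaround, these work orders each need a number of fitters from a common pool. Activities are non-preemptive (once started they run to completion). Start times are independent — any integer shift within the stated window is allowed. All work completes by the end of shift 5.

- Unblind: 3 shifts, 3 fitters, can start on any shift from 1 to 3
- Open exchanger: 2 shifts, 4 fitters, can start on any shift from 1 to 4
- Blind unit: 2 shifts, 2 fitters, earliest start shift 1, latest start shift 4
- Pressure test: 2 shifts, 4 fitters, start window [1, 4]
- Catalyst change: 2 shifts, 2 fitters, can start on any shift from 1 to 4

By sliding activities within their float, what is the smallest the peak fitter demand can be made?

8

Early-start (Unblind@1, Open exchanger@1, Blind unit@1, Pressure test@1, Catalyst change@1) gives peak 15: s1:15  s2:15  s3:3  s4:0  s5:0.
Shift Blind unit→3, Pressure test→4, Catalyst change→3.
Schedule Unblind@1, Open exchanger@1, Blind unit@3, Pressure test@4, Catalyst change@3: s1:7  s2:7  s3:7  s4:8  s5:4 — peak 8.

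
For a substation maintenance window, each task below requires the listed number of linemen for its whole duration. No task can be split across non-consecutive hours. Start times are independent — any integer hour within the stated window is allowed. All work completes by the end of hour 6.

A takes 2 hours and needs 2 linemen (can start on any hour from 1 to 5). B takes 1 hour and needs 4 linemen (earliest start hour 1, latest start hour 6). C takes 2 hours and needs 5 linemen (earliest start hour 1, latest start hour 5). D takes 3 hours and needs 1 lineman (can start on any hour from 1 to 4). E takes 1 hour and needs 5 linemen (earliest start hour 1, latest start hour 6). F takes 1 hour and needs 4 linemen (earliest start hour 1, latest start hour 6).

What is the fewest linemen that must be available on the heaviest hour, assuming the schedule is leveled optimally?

6

Early-start (A@1, B@1, C@1, D@1, E@1, F@1) gives peak 21: h1:21  h2:8  h3:1  h4:0  h5:0  h6:0.
Shift C→3, D→2, E→5, F→6.
Schedule A@1, B@1, C@3, D@2, E@5, F@6: h1:6  h2:3  h3:6  h4:6  h5:5  h6:4 — peak 6.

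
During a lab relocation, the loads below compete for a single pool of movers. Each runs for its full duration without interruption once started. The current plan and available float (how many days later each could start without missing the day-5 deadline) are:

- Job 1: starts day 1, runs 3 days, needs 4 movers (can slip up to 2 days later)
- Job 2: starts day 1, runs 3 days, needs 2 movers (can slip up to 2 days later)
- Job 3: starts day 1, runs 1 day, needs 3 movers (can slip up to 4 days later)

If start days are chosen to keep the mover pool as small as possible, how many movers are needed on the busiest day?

6

Early-start (Job 1@1, Job 2@1, Job 3@1) gives peak 9: d1:9  d2:6  d3:6  d4:0  d5:0.
Shift Job 3→4.
Schedule Job 1@1, Job 2@1, Job 3@4: d1:6  d2:6  d3:6  d4:3  d5:0 — peak 6.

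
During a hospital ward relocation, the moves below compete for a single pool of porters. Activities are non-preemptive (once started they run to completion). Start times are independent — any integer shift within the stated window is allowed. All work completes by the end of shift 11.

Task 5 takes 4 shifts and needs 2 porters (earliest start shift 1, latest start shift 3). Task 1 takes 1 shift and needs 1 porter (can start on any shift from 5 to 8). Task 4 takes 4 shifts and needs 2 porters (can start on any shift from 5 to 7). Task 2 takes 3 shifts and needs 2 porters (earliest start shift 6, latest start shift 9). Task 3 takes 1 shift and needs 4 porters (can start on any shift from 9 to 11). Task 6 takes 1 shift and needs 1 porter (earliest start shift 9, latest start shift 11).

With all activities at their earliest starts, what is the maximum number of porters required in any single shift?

Early-start schedule: Task 5@1, Task 1@5, Task 4@5, Task 2@6, Task 3@9, Task 6@9.
Load per shift: shift 1: 2, shift 2: 2, shift 3: 2, shift 4: 2, shift 5: 3, shift 6: 4, shift 7: 4, shift 8: 4, shift 9: 5, shift 10: 0, shift 11: 0.
Peak is 5.

5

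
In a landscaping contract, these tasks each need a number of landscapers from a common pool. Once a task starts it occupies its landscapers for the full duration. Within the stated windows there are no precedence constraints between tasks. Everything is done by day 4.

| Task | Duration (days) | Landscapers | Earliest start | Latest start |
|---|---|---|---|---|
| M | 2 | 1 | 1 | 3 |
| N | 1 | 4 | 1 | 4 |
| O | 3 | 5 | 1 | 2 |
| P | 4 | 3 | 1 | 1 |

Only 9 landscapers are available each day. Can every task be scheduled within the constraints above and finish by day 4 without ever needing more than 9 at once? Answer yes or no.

Schedule M@1, N@1, O@2, P@1: d1:8  d2:9  d3:8  d4:8 — peak 9 ≤ 9.

yes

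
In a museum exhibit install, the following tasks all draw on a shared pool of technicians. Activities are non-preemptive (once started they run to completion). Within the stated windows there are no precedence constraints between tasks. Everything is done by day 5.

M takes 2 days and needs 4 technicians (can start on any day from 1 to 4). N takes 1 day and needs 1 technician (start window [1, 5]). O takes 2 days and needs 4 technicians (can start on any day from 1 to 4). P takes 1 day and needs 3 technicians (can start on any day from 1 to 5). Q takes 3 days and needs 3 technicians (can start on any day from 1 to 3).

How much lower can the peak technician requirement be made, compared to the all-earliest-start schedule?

8

Early-start peak: d1:15  d2:11  d3:3  d4:0  d5:0 ⇒ 15.
Leveled (M@1, N@1, O@3, P@2, Q@3): d1:5  d2:7  d3:7  d4:7  d5:3 ⇒ 7.
Reduction 15 − 7 = 8.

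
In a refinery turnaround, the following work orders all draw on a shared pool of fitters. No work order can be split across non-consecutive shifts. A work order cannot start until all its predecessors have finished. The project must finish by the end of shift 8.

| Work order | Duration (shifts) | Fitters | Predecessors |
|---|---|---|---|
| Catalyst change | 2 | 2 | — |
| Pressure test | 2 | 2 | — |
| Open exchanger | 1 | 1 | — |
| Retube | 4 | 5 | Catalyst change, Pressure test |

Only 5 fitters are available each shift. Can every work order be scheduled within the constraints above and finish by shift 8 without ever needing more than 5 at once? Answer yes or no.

yes

Schedule Catalyst change@1, Pressure test@1, Open exchanger@1, Retube@3: s1:5  s2:4  s3:5  s4:5  s5:5  s6:5  s7:0  s8:0 — peak 5 ≤ 5.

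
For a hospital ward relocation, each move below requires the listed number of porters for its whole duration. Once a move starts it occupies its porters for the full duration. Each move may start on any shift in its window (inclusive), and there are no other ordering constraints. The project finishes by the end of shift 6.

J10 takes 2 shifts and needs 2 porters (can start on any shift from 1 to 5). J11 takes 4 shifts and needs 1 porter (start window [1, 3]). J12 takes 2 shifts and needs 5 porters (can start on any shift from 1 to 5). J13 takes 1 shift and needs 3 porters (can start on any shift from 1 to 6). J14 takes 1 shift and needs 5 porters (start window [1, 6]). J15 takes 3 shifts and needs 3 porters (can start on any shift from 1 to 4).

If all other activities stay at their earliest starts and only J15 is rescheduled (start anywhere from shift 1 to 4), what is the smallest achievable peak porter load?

J15@1: s1:19  s2:11  s3:4  s4:1  s5:0  s6:0 → peak 19
J15@2: s1:16  s2:11  s3:4  s4:4  s5:0  s6:0 → peak 16
J15@3: s1:16  s2:8  s3:4  s4:4  s5:3  s6:0 → peak 16
J15@4: s1:16  s2:8  s3:1  s4:4  s5:3  s6:3 → peak 16
Best is J15@2, peak 16.

16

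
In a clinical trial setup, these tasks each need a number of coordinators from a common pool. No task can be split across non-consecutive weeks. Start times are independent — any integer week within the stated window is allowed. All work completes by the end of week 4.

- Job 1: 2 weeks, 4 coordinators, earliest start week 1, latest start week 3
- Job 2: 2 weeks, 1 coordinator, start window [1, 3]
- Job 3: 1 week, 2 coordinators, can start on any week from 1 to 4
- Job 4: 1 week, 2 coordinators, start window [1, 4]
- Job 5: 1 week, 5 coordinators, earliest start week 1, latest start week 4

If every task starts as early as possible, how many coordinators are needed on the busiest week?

14

Early-start schedule: Job 1@1, Job 2@1, Job 3@1, Job 4@1, Job 5@1.
Load per week: week 1: 14, week 2: 5, week 3: 0, week 4: 0.
Peak is 14.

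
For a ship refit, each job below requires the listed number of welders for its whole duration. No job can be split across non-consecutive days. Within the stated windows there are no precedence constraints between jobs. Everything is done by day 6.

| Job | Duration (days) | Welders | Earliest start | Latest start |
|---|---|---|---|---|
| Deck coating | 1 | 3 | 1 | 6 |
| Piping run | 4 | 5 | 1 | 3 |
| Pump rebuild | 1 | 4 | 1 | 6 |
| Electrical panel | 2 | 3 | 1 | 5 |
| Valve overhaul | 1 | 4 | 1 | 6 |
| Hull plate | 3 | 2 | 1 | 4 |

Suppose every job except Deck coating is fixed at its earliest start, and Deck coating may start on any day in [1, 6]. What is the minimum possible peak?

Deck coating@1: d1:21  d2:10  d3:7  d4:5  d5:0  d6:0 → peak 21
Deck coating@2: d1:18  d2:13  d3:7  d4:5  d5:0  d6:0 → peak 18
Deck coating@3: d1:18  d2:10  d3:10  d4:5  d5:0  d6:0 → peak 18
Deck coating@4: d1:18  d2:10  d3:7  d4:8  d5:0  d6:0 → peak 18
Deck coating@5: d1:18  d2:10  d3:7  d4:5  d5:3  d6:0 → peak 18
Deck coating@6: d1:18  d2:10  d3:7  d4:5  d5:0  d6:3 → peak 18
Best is Deck coating@2, peak 18.

18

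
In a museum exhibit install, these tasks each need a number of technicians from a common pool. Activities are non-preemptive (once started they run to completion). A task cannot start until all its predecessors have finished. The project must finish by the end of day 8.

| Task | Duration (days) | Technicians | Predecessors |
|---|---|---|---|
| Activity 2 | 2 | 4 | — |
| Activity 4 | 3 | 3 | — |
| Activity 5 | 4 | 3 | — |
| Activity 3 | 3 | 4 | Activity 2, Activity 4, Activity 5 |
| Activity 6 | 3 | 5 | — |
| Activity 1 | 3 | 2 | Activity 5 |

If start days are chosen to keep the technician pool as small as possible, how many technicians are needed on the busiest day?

Early-start (Activity 2@1, Activity 4@1, Activity 5@1, Activity 3@5, Activity 6@1, Activity 1@5) gives peak 15: d1:15  d2:15  d3:11  d4:3  d5:6  d6:6  d7:6  d8:0.
Shift Activity 6→3.
Schedule Activity 2@1, Activity 4@1, Activity 5@1, Activity 3@5, Activity 6@3, Activity 1@5: d1:10  d2:10  d3:11  d4:8  d5:11  d6:6  d7:6  d8:0 — peak 11.

11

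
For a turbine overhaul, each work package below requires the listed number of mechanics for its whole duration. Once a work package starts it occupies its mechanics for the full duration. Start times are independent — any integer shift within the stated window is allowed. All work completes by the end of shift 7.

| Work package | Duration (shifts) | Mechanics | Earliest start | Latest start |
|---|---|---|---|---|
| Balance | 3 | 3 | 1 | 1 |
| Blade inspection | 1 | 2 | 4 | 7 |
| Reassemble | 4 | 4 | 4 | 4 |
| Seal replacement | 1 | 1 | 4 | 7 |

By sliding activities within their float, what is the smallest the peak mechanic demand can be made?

6

Early-start (Balance@1, Blade inspection@4, Reassemble@4, Seal replacement@4) gives peak 7: s1:3  s2:3  s3:3  s4:7  s5:4  s6:4  s7:4.
Shift Seal replacement→5.
Schedule Balance@1, Blade inspection@4, Reassemble@4, Seal replacement@5: s1:3  s2:3  s3:3  s4:6  s5:5  s6:4  s7:4 — peak 6.
No arrangement of the 16 feasible schedules does better.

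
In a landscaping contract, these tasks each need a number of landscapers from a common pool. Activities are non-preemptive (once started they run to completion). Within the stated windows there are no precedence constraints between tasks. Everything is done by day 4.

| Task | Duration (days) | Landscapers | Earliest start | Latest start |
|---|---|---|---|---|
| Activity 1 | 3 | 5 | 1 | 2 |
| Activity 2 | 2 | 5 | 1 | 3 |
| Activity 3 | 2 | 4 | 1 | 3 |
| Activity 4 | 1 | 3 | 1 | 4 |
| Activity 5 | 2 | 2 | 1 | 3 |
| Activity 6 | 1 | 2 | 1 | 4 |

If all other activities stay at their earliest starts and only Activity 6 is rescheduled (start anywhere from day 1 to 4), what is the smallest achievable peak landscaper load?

19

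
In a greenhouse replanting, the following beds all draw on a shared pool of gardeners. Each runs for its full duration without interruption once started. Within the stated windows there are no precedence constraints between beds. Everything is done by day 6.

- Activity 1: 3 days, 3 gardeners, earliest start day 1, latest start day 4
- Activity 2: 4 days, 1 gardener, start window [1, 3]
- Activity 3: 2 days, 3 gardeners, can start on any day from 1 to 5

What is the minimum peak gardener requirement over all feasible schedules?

Early-start (Activity 1@1, Activity 2@1, Activity 3@1) gives peak 7: d1:7  d2:7  d3:4  d4:1  d5:0  d6:0.
Shift Activity 3→4.
Schedule Activity 1@1, Activity 2@1, Activity 3@4: d1:4  d2:4  d3:4  d4:4  d5:3  d6:0 — peak 4.
Total gardener-days = 19 over 6 days ⇒ peak ≥ ⌈19/6⌉ = 4, so 4 is optimal.

4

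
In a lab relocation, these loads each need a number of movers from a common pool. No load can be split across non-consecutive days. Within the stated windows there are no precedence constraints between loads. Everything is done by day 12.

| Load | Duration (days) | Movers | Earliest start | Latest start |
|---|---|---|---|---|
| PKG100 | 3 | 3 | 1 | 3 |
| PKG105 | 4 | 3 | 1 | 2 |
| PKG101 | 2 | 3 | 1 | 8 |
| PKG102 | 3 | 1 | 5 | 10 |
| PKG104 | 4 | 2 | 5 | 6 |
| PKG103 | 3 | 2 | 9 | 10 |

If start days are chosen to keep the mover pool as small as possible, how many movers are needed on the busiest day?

6

Early-start (PKG100@1, PKG105@1, PKG101@1, PKG102@5, PKG104@5, PKG103@9) gives peak 9: d1:9  d2:9  d3:6  d4:3  d5:3  d6:3  d7:3  d8:2  d9:2  d10:2  d11:2  d12:0.
Shift PKG101→4.
Schedule PKG100@1, PKG105@1, PKG101@4, PKG102@5, PKG104@5, PKG103@9: d1:6  d2:6  d3:6  d4:6  d5:6  d6:3  d7:3  d8:2  d9:2  d10:2  d11:2  d12:0 — peak 6.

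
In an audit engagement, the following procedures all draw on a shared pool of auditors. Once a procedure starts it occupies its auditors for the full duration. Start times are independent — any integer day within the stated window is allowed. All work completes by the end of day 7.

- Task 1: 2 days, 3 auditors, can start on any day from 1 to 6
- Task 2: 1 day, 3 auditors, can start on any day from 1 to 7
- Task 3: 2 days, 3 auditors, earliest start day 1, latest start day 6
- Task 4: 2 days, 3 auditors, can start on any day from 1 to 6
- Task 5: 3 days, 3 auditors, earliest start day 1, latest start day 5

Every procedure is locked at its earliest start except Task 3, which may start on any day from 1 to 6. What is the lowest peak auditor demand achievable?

12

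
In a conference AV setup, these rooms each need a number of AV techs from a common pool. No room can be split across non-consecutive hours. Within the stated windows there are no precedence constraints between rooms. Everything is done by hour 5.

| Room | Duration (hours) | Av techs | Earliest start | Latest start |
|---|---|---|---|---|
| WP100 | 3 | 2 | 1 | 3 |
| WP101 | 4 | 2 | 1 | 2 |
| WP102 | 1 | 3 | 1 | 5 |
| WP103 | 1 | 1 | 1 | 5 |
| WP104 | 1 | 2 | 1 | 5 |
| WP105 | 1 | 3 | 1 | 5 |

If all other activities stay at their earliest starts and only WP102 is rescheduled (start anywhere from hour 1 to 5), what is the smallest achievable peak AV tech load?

10

WP102@1: h1:13  h2:4  h3:4  h4:2  h5:0 → peak 13
WP102@2: h1:10  h2:7  h3:4  h4:2  h5:0 → peak 10
WP102@3: h1:10  h2:4  h3:7  h4:2  h5:0 → peak 10
WP102@4: h1:10  h2:4  h3:4  h4:5  h5:0 → peak 10
WP102@5: h1:10  h2:4  h3:4  h4:2  h5:3 → peak 10
Best is WP102@2, peak 10.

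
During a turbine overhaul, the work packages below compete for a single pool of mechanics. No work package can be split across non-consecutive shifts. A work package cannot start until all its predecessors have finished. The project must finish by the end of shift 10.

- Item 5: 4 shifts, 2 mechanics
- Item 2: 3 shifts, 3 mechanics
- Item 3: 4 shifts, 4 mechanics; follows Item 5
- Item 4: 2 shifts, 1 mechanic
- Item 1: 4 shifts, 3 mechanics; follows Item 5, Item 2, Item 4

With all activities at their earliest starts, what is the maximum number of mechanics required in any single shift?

7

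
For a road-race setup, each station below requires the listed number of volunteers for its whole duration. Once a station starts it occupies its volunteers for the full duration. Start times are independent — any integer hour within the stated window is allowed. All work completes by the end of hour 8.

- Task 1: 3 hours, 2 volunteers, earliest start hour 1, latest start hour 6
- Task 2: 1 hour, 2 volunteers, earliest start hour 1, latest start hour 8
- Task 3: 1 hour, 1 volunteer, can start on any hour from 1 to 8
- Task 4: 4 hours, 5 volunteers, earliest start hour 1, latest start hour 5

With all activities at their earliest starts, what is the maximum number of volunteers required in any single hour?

10

Early-start schedule: Task 1@1, Task 2@1, Task 3@1, Task 4@1.
Load per hour: hour 1: 10, hour 2: 7, hour 3: 7, hour 4: 5, hour 5: 0, hour 6: 0, hour 7: 0, hour 8: 0.
Peak is 10.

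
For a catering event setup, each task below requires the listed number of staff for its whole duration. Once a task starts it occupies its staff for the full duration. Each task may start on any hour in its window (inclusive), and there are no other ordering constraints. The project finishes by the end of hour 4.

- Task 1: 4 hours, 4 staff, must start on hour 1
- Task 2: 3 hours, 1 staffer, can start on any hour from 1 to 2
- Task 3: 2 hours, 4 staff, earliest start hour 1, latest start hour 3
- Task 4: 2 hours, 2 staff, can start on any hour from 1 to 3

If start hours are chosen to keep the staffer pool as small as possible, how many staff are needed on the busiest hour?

9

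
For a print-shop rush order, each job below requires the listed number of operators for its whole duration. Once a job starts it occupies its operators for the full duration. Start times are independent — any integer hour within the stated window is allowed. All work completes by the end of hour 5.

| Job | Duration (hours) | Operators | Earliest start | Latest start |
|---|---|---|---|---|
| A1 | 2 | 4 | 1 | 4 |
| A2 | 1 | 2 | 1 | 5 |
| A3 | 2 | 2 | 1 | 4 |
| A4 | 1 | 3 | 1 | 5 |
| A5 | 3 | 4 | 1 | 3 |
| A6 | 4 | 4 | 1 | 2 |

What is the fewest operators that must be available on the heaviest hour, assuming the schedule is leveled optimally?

Early-start (A1@1, A2@1, A3@1, A4@1, A5@1, A6@1) gives peak 19: h1:19  h2:14  h3:8  h4:4  h5:0.
Shift A3→2, A5→3, A6→2.
Schedule A1@1, A2@1, A3@2, A4@1, A5@3, A6@2: h1:9  h2:10  h3:10  h4:8  h5:8 — peak 10.

10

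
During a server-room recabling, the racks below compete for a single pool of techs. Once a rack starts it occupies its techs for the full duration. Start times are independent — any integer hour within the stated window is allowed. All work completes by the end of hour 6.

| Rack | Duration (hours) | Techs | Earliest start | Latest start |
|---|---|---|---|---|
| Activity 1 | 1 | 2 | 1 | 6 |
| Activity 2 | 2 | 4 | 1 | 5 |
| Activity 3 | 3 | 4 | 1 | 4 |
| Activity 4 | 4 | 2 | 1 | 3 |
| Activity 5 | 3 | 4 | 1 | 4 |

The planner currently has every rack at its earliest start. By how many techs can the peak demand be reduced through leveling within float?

8

Early-start peak: h1:16  h2:14  h3:10  h4:2  h5:0  h6:0 ⇒ 16.
Leveled (Activity 1@1, Activity 2@5, Activity 3@1, Activity 4@1, Activity 5@4): h1:8  h2:6  h3:6  h4:6  h5:8  h6:8 ⇒ 8.
Reduction 16 − 8 = 8.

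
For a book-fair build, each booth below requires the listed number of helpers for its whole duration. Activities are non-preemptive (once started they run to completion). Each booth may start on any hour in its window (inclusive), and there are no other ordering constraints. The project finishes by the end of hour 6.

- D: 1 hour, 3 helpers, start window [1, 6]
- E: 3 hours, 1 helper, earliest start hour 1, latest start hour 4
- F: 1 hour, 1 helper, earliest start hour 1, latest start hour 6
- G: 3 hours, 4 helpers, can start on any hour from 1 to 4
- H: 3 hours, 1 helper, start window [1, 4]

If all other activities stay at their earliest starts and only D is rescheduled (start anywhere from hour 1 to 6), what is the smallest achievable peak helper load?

D@1: h1:10  h2:6  h3:6  h4:0  h5:0  h6:0 → peak 10
D@2: h1:7  h2:9  h3:6  h4:0  h5:0  h6:0 → peak 9
D@3: h1:7  h2:6  h3:9  h4:0  h5:0  h6:0 → peak 9
D@4: h1:7  h2:6  h3:6  h4:3  h5:0  h6:0 → peak 7
D@5: h1:7  h2:6  h3:6  h4:0  h5:3  h6:0 → peak 7
D@6: h1:7  h2:6  h3:6  h4:0  h5:0  h6:3 → peak 7
Best is D@4, peak 7.

7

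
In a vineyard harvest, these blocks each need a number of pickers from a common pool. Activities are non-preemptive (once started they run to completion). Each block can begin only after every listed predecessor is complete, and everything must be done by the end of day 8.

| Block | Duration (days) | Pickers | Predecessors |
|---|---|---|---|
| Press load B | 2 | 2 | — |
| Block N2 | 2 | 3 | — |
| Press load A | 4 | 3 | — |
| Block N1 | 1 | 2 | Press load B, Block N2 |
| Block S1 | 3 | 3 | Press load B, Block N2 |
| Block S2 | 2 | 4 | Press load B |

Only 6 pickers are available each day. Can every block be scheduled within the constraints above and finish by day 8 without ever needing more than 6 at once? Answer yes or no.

yes

Schedule Press load B@1, Block N2@1, Press load A@3, Block N1@3, Block S1@4, Block S2@7: d1:5  d2:5  d3:5  d4:6  d5:6  d6:6  d7:4  d8:4 — peak 6 ≤ 6.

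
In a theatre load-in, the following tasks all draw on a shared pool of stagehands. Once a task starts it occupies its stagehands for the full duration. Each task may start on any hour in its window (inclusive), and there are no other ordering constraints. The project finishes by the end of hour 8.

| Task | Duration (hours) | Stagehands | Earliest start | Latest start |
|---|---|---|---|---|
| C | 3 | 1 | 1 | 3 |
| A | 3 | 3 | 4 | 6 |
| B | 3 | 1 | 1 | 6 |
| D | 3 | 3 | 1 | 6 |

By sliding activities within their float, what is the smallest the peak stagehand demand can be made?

4

Early-start (C@1, A@4, B@1, D@1) gives peak 5: h1:5  h2:5  h3:5  h4:3  h5:3  h6:3  h7:0  h8:0.
Shift B→4.
Schedule C@1, A@4, B@4, D@1: h1:4  h2:4  h3:4  h4:4  h5:4  h6:4  h7:0  h8:0 — peak 4.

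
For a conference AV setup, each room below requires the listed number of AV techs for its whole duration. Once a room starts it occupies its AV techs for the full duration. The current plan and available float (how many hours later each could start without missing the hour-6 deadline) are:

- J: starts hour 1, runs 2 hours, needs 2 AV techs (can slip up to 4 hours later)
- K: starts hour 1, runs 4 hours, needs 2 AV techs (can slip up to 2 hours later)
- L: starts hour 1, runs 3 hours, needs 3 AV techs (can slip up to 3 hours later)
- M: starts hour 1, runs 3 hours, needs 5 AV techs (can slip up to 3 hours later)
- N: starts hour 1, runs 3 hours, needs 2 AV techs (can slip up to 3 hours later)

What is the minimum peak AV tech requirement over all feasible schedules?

Early-start (J@1, K@1, L@1, M@1, N@1) gives peak 14: h1:14  h2:14  h3:12  h4:2  h5:0  h6:0.
Shift K→3, M→4.
Schedule J@1, K@3, L@1, M@4, N@1: h1:7  h2:7  h3:7  h4:7  h5:7  h6:7 — peak 7.
Total AV tech-hours = 42 over 6 hours ⇒ peak ≥ ⌈42/6⌉ = 7, so 7 is optimal.

7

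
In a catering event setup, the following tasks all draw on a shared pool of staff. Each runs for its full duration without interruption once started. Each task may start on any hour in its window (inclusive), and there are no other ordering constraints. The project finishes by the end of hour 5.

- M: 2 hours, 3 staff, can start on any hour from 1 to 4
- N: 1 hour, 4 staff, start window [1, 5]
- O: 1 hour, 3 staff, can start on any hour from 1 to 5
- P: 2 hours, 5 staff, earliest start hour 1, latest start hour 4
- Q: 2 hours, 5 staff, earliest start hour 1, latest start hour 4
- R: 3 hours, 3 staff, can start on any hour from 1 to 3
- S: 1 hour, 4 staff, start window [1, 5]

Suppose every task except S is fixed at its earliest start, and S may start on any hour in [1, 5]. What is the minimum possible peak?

23

S@1: h1:27  h2:16  h3:3  h4:0  h5:0 → peak 27
S@2: h1:23  h2:20  h3:3  h4:0  h5:0 → peak 23
S@3: h1:23  h2:16  h3:7  h4:0  h5:0 → peak 23
S@4: h1:23  h2:16  h3:3  h4:4  h5:0 → peak 23
S@5: h1:23  h2:16  h3:3  h4:0  h5:4 → peak 23
Best is S@2, peak 23.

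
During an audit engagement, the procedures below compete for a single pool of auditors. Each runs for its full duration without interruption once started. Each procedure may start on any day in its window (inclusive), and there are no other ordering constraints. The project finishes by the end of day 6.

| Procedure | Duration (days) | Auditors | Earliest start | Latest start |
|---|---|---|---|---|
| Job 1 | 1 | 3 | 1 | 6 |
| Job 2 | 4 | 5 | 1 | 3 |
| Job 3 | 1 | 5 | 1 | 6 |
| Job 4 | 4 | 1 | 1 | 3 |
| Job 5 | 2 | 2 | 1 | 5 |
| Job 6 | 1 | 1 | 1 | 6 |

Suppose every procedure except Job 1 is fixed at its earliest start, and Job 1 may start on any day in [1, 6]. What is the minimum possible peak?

Job 1@1: d1:17  d2:8  d3:6  d4:6  d5:0  d6:0 → peak 17
Job 1@2: d1:14  d2:11  d3:6  d4:6  d5:0  d6:0 → peak 14
Job 1@3: d1:14  d2:8  d3:9  d4:6  d5:0  d6:0 → peak 14
Job 1@4: d1:14  d2:8  d3:6  d4:9  d5:0  d6:0 → peak 14
Job 1@5: d1:14  d2:8  d3:6  d4:6  d5:3  d6:0 → peak 14
Job 1@6: d1:14  d2:8  d3:6  d4:6  d5:0  d6:3 → peak 14
Best is Job 1@2, peak 14.

14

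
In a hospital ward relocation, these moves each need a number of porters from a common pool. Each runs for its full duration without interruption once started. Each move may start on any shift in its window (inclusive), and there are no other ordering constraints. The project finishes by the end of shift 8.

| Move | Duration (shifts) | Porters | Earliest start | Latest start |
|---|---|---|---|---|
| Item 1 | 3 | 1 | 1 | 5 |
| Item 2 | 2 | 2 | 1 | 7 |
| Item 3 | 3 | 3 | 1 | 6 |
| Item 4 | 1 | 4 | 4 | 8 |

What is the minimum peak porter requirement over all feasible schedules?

Early-start (Item 1@1, Item 2@1, Item 3@1, Item 4@4) gives peak 6: s1:6  s2:6  s3:4  s4:4  s5:0  s6:0  s7:0  s8:0.
Shift Item 3→3, Item 4→6.
Schedule Item 1@1, Item 2@1, Item 3@3, Item 4@6: s1:3  s2:3  s3:4  s4:3  s5:3  s6:4  s7:0  s8:0 — peak 4.

4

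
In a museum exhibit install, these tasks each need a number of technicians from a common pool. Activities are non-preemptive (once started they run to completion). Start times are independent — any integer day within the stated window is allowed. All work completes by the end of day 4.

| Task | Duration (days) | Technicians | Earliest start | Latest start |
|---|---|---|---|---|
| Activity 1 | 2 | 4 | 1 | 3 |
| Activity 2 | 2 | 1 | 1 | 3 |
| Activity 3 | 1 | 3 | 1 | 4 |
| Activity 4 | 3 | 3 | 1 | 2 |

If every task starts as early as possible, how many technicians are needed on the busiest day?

11

Early-start schedule: Activity 1@1, Activity 2@1, Activity 3@1, Activity 4@1.
Load per day: day 1: 11, day 2: 8, day 3: 3, day 4: 0.
Peak is 11.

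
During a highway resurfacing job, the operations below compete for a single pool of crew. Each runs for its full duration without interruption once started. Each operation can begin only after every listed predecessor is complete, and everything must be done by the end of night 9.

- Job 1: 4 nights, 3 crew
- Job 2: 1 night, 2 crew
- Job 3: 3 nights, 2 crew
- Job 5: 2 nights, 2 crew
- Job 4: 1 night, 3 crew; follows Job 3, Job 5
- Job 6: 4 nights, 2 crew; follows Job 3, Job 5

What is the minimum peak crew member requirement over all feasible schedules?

5

Early-start (Job 1@1, Job 2@1, Job 3@1, Job 5@1, Job 4@4, Job 6@4) gives peak 9: n1:9  n2:7  n3:5  n4:8  n5:2  n6:2  n7:2  n8:0  n9:0.
Shift Job 2→5, Job 5→4, Job 4→6, Job 6→6.
Schedule Job 1@1, Job 2@5, Job 3@1, Job 5@4, Job 4@6, Job 6@6: n1:5  n2:5  n3:5  n4:5  n5:4  n6:5  n7:2  n8:2  n9:2 — peak 5.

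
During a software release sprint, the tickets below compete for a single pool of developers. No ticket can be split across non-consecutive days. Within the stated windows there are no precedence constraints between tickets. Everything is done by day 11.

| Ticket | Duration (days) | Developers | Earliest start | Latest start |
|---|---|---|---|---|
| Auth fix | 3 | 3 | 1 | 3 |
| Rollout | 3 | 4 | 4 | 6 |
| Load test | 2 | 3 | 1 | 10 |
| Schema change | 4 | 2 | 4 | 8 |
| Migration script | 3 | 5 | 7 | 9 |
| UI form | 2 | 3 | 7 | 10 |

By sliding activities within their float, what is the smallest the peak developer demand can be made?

6

Early-start (Auth fix@1, Rollout@4, Load test@1, Schema change@4, Migration script@7, UI form@7) gives peak 10: d1:6  d2:6  d3:3  d4:6  d5:6  d6:6  d7:10  d8:8  d9:5  d10:0  d11:0.
Shift Migration script→9.
Schedule Auth fix@1, Rollout@4, Load test@1, Schema change@4, Migration script@9, UI form@7: d1:6  d2:6  d3:3  d4:6  d5:6  d6:6  d7:5  d8:3  d9:5  d10:5  d11:5 — peak 6.
Total developer-days = 56 over 11 days ⇒ peak ≥ ⌈56/11⌉ = 6, so 6 is optimal.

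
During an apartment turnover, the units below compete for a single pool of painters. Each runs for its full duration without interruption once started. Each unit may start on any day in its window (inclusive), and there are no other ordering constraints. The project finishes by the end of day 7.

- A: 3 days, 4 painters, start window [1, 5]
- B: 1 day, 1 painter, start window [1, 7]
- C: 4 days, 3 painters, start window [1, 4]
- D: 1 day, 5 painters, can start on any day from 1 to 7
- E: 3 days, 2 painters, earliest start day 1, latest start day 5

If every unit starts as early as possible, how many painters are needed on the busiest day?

Early-start schedule: A@1, B@1, C@1, D@1, E@1.
Load per day: day 1: 15, day 2: 9, day 3: 9, day 4: 3, day 5: 0, day 6: 0, day 7: 0.
Peak is 15.

15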